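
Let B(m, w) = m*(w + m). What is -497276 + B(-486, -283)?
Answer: -123542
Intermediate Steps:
B(m, w) = m*(m + w)
-497276 + B(-486, -283) = -497276 - 486*(-486 - 283) = -497276 - 486*(-769) = -497276 + 373734 = -123542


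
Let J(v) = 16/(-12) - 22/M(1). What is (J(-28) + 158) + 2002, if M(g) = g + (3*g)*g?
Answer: 12919/6 ≈ 2153.2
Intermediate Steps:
M(g) = g + 3*g**2
J(v) = -41/6 (J(v) = 16/(-12) - 22/(1 + 3*1) = 16*(-1/12) - 22/(1 + 3) = -4/3 - 22/(1*4) = -4/3 - 22/4 = -4/3 - 22*1/4 = -4/3 - 11/2 = -41/6)
(J(-28) + 158) + 2002 = (-41/6 + 158) + 2002 = 907/6 + 2002 = 12919/6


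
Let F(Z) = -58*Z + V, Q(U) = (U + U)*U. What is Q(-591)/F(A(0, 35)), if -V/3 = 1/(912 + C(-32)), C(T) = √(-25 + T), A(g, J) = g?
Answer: -212362848 - 232854*I*√57 ≈ -2.1236e+8 - 1.758e+6*I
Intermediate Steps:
V = -3/(912 + I*√57) (V = -3/(912 + √(-25 - 32)) = -3/(912 + √(-57)) = -3/(912 + I*√57) ≈ -0.0032892 + 2.7229e-5*I)
Q(U) = 2*U² (Q(U) = (2*U)*U = 2*U²)
F(Z) = -48/14593 - 58*Z + I*√57/277267 (F(Z) = -58*Z + (-48/14593 + I*√57/277267) = -48/14593 - 58*Z + I*√57/277267)
Q(-591)/F(A(0, 35)) = (2*(-591)²)/(-48/14593 - 58*0 + I*√57/277267) = (2*349281)/(-48/14593 + 0 + I*√57/277267) = 698562/(-48/14593 + I*√57/277267)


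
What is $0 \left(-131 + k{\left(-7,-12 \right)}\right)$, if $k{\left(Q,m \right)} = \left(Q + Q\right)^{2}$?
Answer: $0$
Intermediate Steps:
$k{\left(Q,m \right)} = 4 Q^{2}$ ($k{\left(Q,m \right)} = \left(2 Q\right)^{2} = 4 Q^{2}$)
$0 \left(-131 + k{\left(-7,-12 \right)}\right) = 0 \left(-131 + 4 \left(-7\right)^{2}\right) = 0 \left(-131 + 4 \cdot 49\right) = 0 \left(-131 + 196\right) = 0 \cdot 65 = 0$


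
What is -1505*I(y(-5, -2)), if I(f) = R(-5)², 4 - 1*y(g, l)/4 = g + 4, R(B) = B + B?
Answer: -150500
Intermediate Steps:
R(B) = 2*B
y(g, l) = -4*g (y(g, l) = 16 - 4*(g + 4) = 16 - 4*(4 + g) = 16 + (-16 - 4*g) = -4*g)
I(f) = 100 (I(f) = (2*(-5))² = (-10)² = 100)
-1505*I(y(-5, -2)) = -1505*100 = -150500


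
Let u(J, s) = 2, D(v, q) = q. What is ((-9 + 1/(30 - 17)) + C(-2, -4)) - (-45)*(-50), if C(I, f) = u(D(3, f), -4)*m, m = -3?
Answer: -29444/13 ≈ -2264.9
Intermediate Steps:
C(I, f) = -6 (C(I, f) = 2*(-3) = -6)
((-9 + 1/(30 - 17)) + C(-2, -4)) - (-45)*(-50) = ((-9 + 1/(30 - 17)) - 6) - (-45)*(-50) = ((-9 + 1/13) - 6) - 45*50 = ((-9 + 1/13) - 6) - 2250 = (-116/13 - 6) - 2250 = -194/13 - 2250 = -29444/13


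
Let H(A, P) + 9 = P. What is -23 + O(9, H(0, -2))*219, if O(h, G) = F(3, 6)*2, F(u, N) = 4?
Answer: 1729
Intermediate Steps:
H(A, P) = -9 + P
O(h, G) = 8 (O(h, G) = 4*2 = 8)
-23 + O(9, H(0, -2))*219 = -23 + 8*219 = -23 + 1752 = 1729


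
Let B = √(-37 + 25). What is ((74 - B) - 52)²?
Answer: 472 - 88*I*√3 ≈ 472.0 - 152.42*I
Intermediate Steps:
B = 2*I*√3 (B = √(-12) = 2*I*√3 ≈ 3.4641*I)
((74 - B) - 52)² = ((74 - 2*I*√3) - 52)² = (22 - 2*I*√3)²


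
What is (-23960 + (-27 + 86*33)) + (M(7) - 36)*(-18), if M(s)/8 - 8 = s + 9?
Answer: -23957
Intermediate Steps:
M(s) = 136 + 8*s (M(s) = 64 + 8*(s + 9) = 64 + 8*(9 + s) = 64 + (72 + 8*s) = 136 + 8*s)
(-23960 + (-27 + 86*33)) + (M(7) - 36)*(-18) = (-23960 + (-27 + 86*33)) + ((136 + 8*7) - 36)*(-18) = (-23960 + (-27 + 2838)) + ((136 + 56) - 36)*(-18) = (-23960 + 2811) + (192 - 36)*(-18) = -21149 + 156*(-18) = -21149 - 2808 = -23957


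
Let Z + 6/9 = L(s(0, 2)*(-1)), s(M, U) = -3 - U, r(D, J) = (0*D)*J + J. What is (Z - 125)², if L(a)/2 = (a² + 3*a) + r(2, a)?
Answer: 11449/9 ≈ 1272.1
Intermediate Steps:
r(D, J) = J (r(D, J) = 0*J + J = 0 + J = J)
L(a) = 2*a² + 8*a (L(a) = 2*((a² + 3*a) + a) = 2*(a² + 4*a) = 2*a² + 8*a)
Z = 268/3 (Z = -⅔ + 2*((-3 - 1*2)*(-1))*(4 + (-3 - 1*2)*(-1)) = -⅔ + 2*((-3 - 2)*(-1))*(4 + (-3 - 2)*(-1)) = -⅔ + 2*(-5*(-1))*(4 - 5*(-1)) = -⅔ + 2*5*(4 + 5) = -⅔ + 2*5*9 = -⅔ + 90 = 268/3 ≈ 89.333)
(Z - 125)² = (268/3 - 125)² = (-107/3)² = 11449/9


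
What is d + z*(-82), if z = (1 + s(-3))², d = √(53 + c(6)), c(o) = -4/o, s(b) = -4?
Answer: -738 + √471/3 ≈ -730.77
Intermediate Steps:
d = √471/3 (d = √(53 - 4/6) = √(53 - 4*⅙) = √(53 - ⅔) = √(157/3) = √471/3 ≈ 7.2342)
z = 9 (z = (1 - 4)² = (-3)² = 9)
d + z*(-82) = √471/3 + 9*(-82) = √471/3 - 738 = -738 + √471/3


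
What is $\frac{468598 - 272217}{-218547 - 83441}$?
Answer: $- \frac{196381}{301988} \approx -0.65029$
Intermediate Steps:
$\frac{468598 - 272217}{-218547 - 83441} = \frac{468598 - 272217}{-301988} = 196381 \left(- \frac{1}{301988}\right) = - \frac{196381}{301988}$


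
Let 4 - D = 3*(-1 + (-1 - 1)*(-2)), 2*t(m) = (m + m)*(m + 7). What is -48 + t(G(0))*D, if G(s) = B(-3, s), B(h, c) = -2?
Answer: 2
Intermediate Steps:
G(s) = -2
t(m) = m*(7 + m) (t(m) = ((m + m)*(m + 7))/2 = ((2*m)*(7 + m))/2 = (2*m*(7 + m))/2 = m*(7 + m))
D = -5 (D = 4 - 3*(-1 + (-1 - 1)*(-2)) = 4 - 3*(-1 - 2*(-2)) = 4 - 3*(-1 + 4) = 4 - 3*3 = 4 - 1*9 = 4 - 9 = -5)
-48 + t(G(0))*D = -48 - 2*(7 - 2)*(-5) = -48 - 2*5*(-5) = -48 - 10*(-5) = -48 + 50 = 2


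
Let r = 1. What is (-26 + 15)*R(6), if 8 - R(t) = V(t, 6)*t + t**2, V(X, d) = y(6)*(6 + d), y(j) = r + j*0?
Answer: 1100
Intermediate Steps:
y(j) = 1 (y(j) = 1 + j*0 = 1 + 0 = 1)
V(X, d) = 6 + d (V(X, d) = 1*(6 + d) = 6 + d)
R(t) = 8 - t**2 - 12*t (R(t) = 8 - ((6 + 6)*t + t**2) = 8 - (12*t + t**2) = 8 - (t**2 + 12*t) = 8 + (-t**2 - 12*t) = 8 - t**2 - 12*t)
(-26 + 15)*R(6) = (-26 + 15)*(8 - 1*6**2 - 12*6) = -11*(8 - 1*36 - 72) = -11*(8 - 36 - 72) = -11*(-100) = 1100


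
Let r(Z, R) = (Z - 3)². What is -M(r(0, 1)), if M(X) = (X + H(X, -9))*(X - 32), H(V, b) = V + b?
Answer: 207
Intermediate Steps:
r(Z, R) = (-3 + Z)²
M(X) = (-32 + X)*(-9 + 2*X) (M(X) = (X + (X - 9))*(X - 32) = (X + (-9 + X))*(-32 + X) = (-9 + 2*X)*(-32 + X) = (-32 + X)*(-9 + 2*X))
-M(r(0, 1)) = -(288 - 73*(-3 + 0)² + 2*((-3 + 0)²)²) = -(288 - 73*(-3)² + 2*((-3)²)²) = -(288 - 73*9 + 2*9²) = -(288 - 657 + 2*81) = -(288 - 657 + 162) = -1*(-207) = 207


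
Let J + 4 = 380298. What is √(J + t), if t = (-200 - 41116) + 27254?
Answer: 2*√91558 ≈ 605.17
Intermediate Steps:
J = 380294 (J = -4 + 380298 = 380294)
t = -14062 (t = -41316 + 27254 = -14062)
√(J + t) = √(380294 - 14062) = √366232 = 2*√91558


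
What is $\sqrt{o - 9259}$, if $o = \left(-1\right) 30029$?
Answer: $2 i \sqrt{9822} \approx 198.21 i$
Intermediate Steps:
$o = -30029$
$\sqrt{o - 9259} = \sqrt{-30029 - 9259} = \sqrt{-39288} = 2 i \sqrt{9822}$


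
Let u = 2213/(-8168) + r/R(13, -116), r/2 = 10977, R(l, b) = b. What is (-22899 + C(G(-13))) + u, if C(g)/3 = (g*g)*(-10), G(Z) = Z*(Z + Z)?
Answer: -817305169213/236872 ≈ -3.4504e+6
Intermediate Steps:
r = 21954 (r = 2*10977 = 21954)
G(Z) = 2*Z² (G(Z) = Z*(2*Z) = 2*Z²)
C(g) = -30*g² (C(g) = 3*((g*g)*(-10)) = 3*(g²*(-10)) = 3*(-10*g²) = -30*g²)
u = -44894245/236872 (u = 2213/(-8168) + 21954/(-116) = 2213*(-1/8168) + 21954*(-1/116) = -2213/8168 - 10977/58 = -44894245/236872 ≈ -189.53)
(-22899 + C(G(-13))) + u = (-22899 - 30*(2*(-13)²)²) - 44894245/236872 = (-22899 - 30*(2*169)²) - 44894245/236872 = (-22899 - 30*338²) - 44894245/236872 = (-22899 - 30*114244) - 44894245/236872 = (-22899 - 3427320) - 44894245/236872 = -3450219 - 44894245/236872 = -817305169213/236872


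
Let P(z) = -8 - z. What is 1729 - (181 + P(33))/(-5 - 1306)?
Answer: 2266859/1311 ≈ 1729.1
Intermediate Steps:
1729 - (181 + P(33))/(-5 - 1306) = 1729 - (181 + (-8 - 1*33))/(-5 - 1306) = 1729 - (181 + (-8 - 33))/(-1311) = 1729 - (181 - 41)*(-1)/1311 = 1729 - 140*(-1)/1311 = 1729 - 1*(-140/1311) = 1729 + 140/1311 = 2266859/1311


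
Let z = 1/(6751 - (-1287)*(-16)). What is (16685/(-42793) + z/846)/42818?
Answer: -195372816703/21455416184853564 ≈ -9.1060e-6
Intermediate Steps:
z = -1/13841 (z = 1/(6751 - 1*20592) = 1/(6751 - 20592) = 1/(-13841) = -1/13841 ≈ -7.2249e-5)
(16685/(-42793) + z/846)/42818 = (16685/(-42793) - 1/13841/846)/42818 = (16685*(-1/42793) - 1/13841*1/846)*(1/42818) = (-16685/42793 - 1/11709486)*(1/42818) = -195372816703/501084034398*1/42818 = -195372816703/21455416184853564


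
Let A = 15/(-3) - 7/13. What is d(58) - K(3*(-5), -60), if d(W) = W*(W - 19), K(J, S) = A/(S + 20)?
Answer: 147021/65 ≈ 2261.9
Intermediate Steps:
A = -72/13 (A = 15*(-⅓) - 7*1/13 = -5 - 7/13 = -72/13 ≈ -5.5385)
K(J, S) = -72/(13*(20 + S)) (K(J, S) = -72/(13*(S + 20)) = -72/(13*(20 + S)))
d(W) = W*(-19 + W)
d(58) - K(3*(-5), -60) = 58*(-19 + 58) - (-72)/(260 + 13*(-60)) = 58*39 - (-72)/(260 - 780) = 2262 - (-72)/(-520) = 2262 - (-72)*(-1)/520 = 2262 - 1*9/65 = 2262 - 9/65 = 147021/65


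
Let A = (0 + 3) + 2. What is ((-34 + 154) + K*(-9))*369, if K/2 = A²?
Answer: -121770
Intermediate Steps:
A = 5 (A = 3 + 2 = 5)
K = 50 (K = 2*5² = 2*25 = 50)
((-34 + 154) + K*(-9))*369 = ((-34 + 154) + 50*(-9))*369 = (120 - 450)*369 = -330*369 = -121770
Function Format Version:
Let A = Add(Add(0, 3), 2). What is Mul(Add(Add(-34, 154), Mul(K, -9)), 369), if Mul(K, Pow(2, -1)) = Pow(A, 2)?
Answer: -121770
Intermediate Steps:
A = 5 (A = Add(3, 2) = 5)
K = 50 (K = Mul(2, Pow(5, 2)) = Mul(2, 25) = 50)
Mul(Add(Add(-34, 154), Mul(K, -9)), 369) = Mul(Add(Add(-34, 154), Mul(50, -9)), 369) = Mul(Add(120, -450), 369) = Mul(-330, 369) = -121770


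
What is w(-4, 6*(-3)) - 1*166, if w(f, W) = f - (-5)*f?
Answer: -190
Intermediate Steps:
w(f, W) = 6*f (w(f, W) = f + 5*f = 6*f)
w(-4, 6*(-3)) - 1*166 = 6*(-4) - 1*166 = -24 - 166 = -190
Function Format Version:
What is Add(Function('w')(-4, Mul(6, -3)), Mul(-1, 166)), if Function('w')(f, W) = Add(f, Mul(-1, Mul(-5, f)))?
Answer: -190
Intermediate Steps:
Function('w')(f, W) = Mul(6, f) (Function('w')(f, W) = Add(f, Mul(5, f)) = Mul(6, f))
Add(Function('w')(-4, Mul(6, -3)), Mul(-1, 166)) = Add(Mul(6, -4), Mul(-1, 166)) = Add(-24, -166) = -190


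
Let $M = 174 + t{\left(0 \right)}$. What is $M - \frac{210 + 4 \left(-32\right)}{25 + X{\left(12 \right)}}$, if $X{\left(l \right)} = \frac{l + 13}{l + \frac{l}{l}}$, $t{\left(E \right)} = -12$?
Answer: $\frac{27817}{175} \approx 158.95$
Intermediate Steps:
$X{\left(l \right)} = \frac{13 + l}{1 + l}$ ($X{\left(l \right)} = \frac{13 + l}{l + 1} = \frac{13 + l}{1 + l}$)
$M = 162$ ($M = 174 - 12 = 162$)
$M - \frac{210 + 4 \left(-32\right)}{25 + X{\left(12 \right)}} = 162 - \frac{210 + 4 \left(-32\right)}{25 + \frac{13 + 12}{1 + 12}} = 162 - \frac{210 - 128}{25 + \frac{1}{13} \cdot 25} = 162 - \frac{82}{25 + \frac{1}{13} \cdot 25} = 162 - \frac{82}{25 + \frac{25}{13}} = 162 - \frac{82}{\frac{350}{13}} = 162 - 82 \cdot \frac{13}{350} = 162 - \frac{533}{175} = \frac{27817}{175}$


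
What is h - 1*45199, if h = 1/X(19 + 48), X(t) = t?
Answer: -3028332/67 ≈ -45199.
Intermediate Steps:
h = 1/67 (h = 1/(19 + 48) = 1/67 ≈ 0.014925)
h - 1*45199 = 1/67 - 1*45199 = 1/67 - 45199 = -3028332/67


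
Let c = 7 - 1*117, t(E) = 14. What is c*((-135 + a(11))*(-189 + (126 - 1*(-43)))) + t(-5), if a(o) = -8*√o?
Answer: -296986 - 17600*√11 ≈ -3.5536e+5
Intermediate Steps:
c = -110 (c = 7 - 117 = -110)
c*((-135 + a(11))*(-189 + (126 - 1*(-43)))) + t(-5) = -110*(-135 - 8*√11)*(-189 + (126 - 1*(-43))) + 14 = -110*(-135 - 8*√11)*(-189 + (126 + 43)) + 14 = -110*(-135 - 8*√11)*(-189 + 169) + 14 = -110*(-135 - 8*√11)*(-20) + 14 = -110*(2700 + 160*√11) + 14 = (-297000 - 17600*√11) + 14 = -296986 - 17600*√11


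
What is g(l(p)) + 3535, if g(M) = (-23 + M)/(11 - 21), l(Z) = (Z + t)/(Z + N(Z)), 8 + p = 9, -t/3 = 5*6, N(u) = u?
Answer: 14167/4 ≈ 3541.8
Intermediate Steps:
t = -90 (t = -15*6 = -3*30 = -90)
p = 1 (p = -8 + 9 = 1)
l(Z) = (-90 + Z)/(2*Z) (l(Z) = (Z - 90)/(Z + Z) = (-90 + Z)/((2*Z)) = (-90 + Z)*(1/(2*Z)) = (-90 + Z)/(2*Z))
g(M) = 23/10 - M/10 (g(M) = (-23 + M)/(-10) = (-23 + M)*(-⅒) = 23/10 - M/10)
g(l(p)) + 3535 = (23/10 - (-90 + 1)/(20*1)) + 3535 = (23/10 - (-89)/20) + 3535 = (23/10 - ⅒*(-89/2)) + 3535 = (23/10 + 89/20) + 3535 = 27/4 + 3535 = 14167/4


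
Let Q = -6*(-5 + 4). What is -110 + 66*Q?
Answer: 286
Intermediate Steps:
Q = 6 (Q = -6*(-1) = 6)
-110 + 66*Q = -110 + 66*6 = -110 + 396 = 286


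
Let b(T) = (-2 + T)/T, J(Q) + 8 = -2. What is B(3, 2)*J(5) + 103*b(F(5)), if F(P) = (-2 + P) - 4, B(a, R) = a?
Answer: 279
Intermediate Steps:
J(Q) = -10 (J(Q) = -8 - 2 = -10)
F(P) = -6 + P
b(T) = (-2 + T)/T
B(3, 2)*J(5) + 103*b(F(5)) = 3*(-10) + 103*((-2 + (-6 + 5))/(-6 + 5)) = -30 + 103*((-2 - 1)/(-1)) = -30 + 103*(-1*(-3)) = -30 + 103*3 = -30 + 309 = 279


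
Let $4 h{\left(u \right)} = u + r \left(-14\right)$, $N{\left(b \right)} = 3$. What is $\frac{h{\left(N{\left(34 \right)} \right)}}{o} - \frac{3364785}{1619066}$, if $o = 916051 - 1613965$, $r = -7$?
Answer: $- \frac{4696742879813}{2259937656648} \approx -2.0783$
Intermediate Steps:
$o = -697914$
$h{\left(u \right)} = \frac{49}{2} + \frac{u}{4}$ ($h{\left(u \right)} = \frac{u - -98}{4} = \frac{u + 98}{4} = \frac{98 + u}{4} = \frac{49}{2} + \frac{u}{4}$)
$\frac{h{\left(N{\left(34 \right)} \right)}}{o} - \frac{3364785}{1619066} = \frac{\frac{49}{2} + \frac{1}{4} \cdot 3}{-697914} - \frac{3364785}{1619066} = \left(\frac{49}{2} + \frac{3}{4}\right) \left(- \frac{1}{697914}\right) - \frac{3364785}{1619066} = \frac{101}{4} \left(- \frac{1}{697914}\right) - \frac{3364785}{1619066} = - \frac{101}{2791656} - \frac{3364785}{1619066} = - \frac{4696742879813}{2259937656648}$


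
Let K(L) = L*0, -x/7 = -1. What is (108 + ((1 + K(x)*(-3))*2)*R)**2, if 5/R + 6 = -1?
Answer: 556516/49 ≈ 11357.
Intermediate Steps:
x = 7 (x = -7*(-1) = 7)
R = -5/7 (R = 5/(-6 - 1) = 5/(-7) = 5*(-1/7) = -5/7 ≈ -0.71429)
K(L) = 0
(108 + ((1 + K(x)*(-3))*2)*R)**2 = (108 + ((1 + 0*(-3))*2)*(-5/7))**2 = (108 + ((1 + 0)*2)*(-5/7))**2 = (108 + (1*2)*(-5/7))**2 = (108 + 2*(-5/7))**2 = (108 - 10/7)**2 = (746/7)**2 = 556516/49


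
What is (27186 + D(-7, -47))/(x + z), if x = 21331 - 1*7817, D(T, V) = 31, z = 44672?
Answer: 27217/58186 ≈ 0.46776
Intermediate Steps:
x = 13514 (x = 21331 - 7817 = 13514)
(27186 + D(-7, -47))/(x + z) = (27186 + 31)/(13514 + 44672) = 27217/58186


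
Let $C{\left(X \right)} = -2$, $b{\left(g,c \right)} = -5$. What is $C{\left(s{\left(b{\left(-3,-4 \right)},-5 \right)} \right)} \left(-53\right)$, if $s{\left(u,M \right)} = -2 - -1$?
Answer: $106$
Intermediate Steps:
$s{\left(u,M \right)} = -1$ ($s{\left(u,M \right)} = -2 + 1 = -1$)
$C{\left(s{\left(b{\left(-3,-4 \right)},-5 \right)} \right)} \left(-53\right) = \left(-2\right) \left(-53\right) = 106$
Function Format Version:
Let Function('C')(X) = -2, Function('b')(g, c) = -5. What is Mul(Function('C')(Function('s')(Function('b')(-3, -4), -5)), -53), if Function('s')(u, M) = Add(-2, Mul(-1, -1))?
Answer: 106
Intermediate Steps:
Function('s')(u, M) = -1 (Function('s')(u, M) = Add(-2, 1) = -1)
Mul(Function('C')(Function('s')(Function('b')(-3, -4), -5)), -53) = Mul(-2, -53) = 106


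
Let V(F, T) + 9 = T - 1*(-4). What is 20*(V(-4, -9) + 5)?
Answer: -180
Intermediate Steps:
V(F, T) = -5 + T (V(F, T) = -9 + (T - 1*(-4)) = -9 + (T + 4) = -9 + (4 + T) = -5 + T)
20*(V(-4, -9) + 5) = 20*((-5 - 9) + 5) = 20*(-14 + 5) = 20*(-9) = -180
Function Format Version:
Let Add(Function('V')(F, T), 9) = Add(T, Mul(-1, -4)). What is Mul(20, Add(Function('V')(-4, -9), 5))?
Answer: -180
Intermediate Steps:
Function('V')(F, T) = Add(-5, T) (Function('V')(F, T) = Add(-9, Add(T, Mul(-1, -4))) = Add(-9, Add(T, 4)) = Add(-9, Add(4, T)) = Add(-5, T))
Mul(20, Add(Function('V')(-4, -9), 5)) = Mul(20, Add(Add(-5, -9), 5)) = Mul(20, Add(-14, 5)) = Mul(20, -9) = -180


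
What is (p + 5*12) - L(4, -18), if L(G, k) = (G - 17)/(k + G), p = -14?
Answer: 631/14 ≈ 45.071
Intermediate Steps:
L(G, k) = (-17 + G)/(G + k)
(p + 5*12) - L(4, -18) = (-14 + 5*12) - (-17 + 4)/(4 - 18) = (-14 + 60) - (-13)/(-14) = 46 - (-1)*(-13)/14 = 46 - 1*13/14 = 46 - 13/14 = 631/14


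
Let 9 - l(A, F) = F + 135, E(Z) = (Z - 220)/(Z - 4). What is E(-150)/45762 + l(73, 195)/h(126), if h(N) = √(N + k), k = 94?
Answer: 185/3523674 - 321*√55/110 ≈ -21.642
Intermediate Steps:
E(Z) = (-220 + Z)/(-4 + Z)
l(A, F) = -126 - F (l(A, F) = 9 - (F + 135) = 9 - (135 + F) = 9 + (-135 - F) = -126 - F)
h(N) = √(94 + N) (h(N) = √(N + 94) = √(94 + N))
E(-150)/45762 + l(73, 195)/h(126) = ((-220 - 150)/(-4 - 150))/45762 + (-126 - 1*195)/(√(94 + 126)) = (-370/(-154))*(1/45762) + (-126 - 195)/(√220) = -1/154*(-370)*(1/45762) - 321*√55/110 = (185/77)*(1/45762) - 321*√55/110 = 185/3523674 - 321*√55/110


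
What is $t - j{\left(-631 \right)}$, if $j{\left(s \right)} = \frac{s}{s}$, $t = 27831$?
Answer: $27830$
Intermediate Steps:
$j{\left(s \right)} = 1$
$t - j{\left(-631 \right)} = 27831 - 1 = 27830$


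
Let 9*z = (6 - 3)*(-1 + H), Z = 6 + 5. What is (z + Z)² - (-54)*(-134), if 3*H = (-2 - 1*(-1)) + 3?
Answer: -576512/81 ≈ -7117.4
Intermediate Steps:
Z = 11
H = ⅔ (H = ((-2 - 1*(-1)) + 3)/3 = ((-2 + 1) + 3)/3 = (-1 + 3)/3 = (⅓)*2 = ⅔ ≈ 0.66667)
z = -⅑ (z = ((6 - 3)*(-1 + ⅔))/9 = (3*(-⅓))/9 = (⅑)*(-1) = -⅑ ≈ -0.11111)
(z + Z)² - (-54)*(-134) = (-⅑ + 11)² - (-54)*(-134) = (98/9)² - 54*134 = 9604/81 - 7236 = -576512/81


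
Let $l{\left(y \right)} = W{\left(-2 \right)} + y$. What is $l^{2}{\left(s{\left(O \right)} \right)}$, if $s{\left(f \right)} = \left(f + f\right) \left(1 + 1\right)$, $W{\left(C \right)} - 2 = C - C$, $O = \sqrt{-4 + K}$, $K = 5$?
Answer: $36$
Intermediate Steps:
$O = 1$ ($O = \sqrt{-4 + 5} = \sqrt{1} = 1$)
$W{\left(C \right)} = 2$ ($W{\left(C \right)} = 2 + \left(C - C\right) = 2 + 0 = 2$)
$s{\left(f \right)} = 4 f$ ($s{\left(f \right)} = 2 f 2 = 4 f$)
$l{\left(y \right)} = 2 + y$
$l^{2}{\left(s{\left(O \right)} \right)} = \left(2 + 4 \cdot 1\right)^{2} = \left(2 + 4\right)^{2} = 6^{2} = 36$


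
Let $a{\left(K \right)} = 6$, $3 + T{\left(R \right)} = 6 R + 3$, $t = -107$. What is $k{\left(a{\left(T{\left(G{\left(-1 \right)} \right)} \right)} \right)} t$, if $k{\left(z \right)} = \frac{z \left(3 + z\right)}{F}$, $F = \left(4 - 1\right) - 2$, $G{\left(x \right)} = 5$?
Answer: $-5778$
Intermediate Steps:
$T{\left(R \right)} = 6 R$ ($T{\left(R \right)} = -3 + \left(6 R + 3\right) = -3 + \left(3 + 6 R\right) = 6 R$)
$F = 1$ ($F = 3 - 2 = 1$)
$k{\left(z \right)} = z \left(3 + z\right)$ ($k{\left(z \right)} = \frac{z \left(3 + z\right)}{1} = z \left(3 + z\right) 1 = z \left(3 + z\right)$)
$k{\left(a{\left(T{\left(G{\left(-1 \right)} \right)} \right)} \right)} t = 6 \left(3 + 6\right) \left(-107\right) = 6 \cdot 9 \left(-107\right) = 54 \left(-107\right) = -5778$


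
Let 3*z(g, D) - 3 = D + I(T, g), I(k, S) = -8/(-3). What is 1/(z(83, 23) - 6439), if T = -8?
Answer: -9/57865 ≈ -0.00015553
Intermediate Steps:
I(k, S) = 8/3 (I(k, S) = -8*(-⅓) = 8/3)
z(g, D) = 17/9 + D/3 (z(g, D) = 1 + (D + 8/3)/3 = 1 + (8/3 + D)/3 = 1 + (8/9 + D/3) = 17/9 + D/3)
1/(z(83, 23) - 6439) = 1/((17/9 + (⅓)*23) - 6439) = 1/((17/9 + 23/3) - 6439) = 1/(86/9 - 6439) = 1/(-57865/9) = -9/57865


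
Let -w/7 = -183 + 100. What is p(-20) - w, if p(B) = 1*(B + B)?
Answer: -621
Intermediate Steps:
p(B) = 2*B (p(B) = 1*(2*B) = 2*B)
w = 581 (w = -7*(-183 + 100) = -7*(-83) = 581)
p(-20) - w = 2*(-20) - 1*581 = -40 - 581 = -621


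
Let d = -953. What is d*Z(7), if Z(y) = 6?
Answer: -5718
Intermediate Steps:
d*Z(7) = -953*6 = -5718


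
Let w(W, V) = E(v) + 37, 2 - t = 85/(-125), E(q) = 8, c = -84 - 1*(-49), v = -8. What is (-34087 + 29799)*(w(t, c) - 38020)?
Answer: 162836800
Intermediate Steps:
c = -35 (c = -84 + 49 = -35)
t = 67/25 (t = 2 - 85/(-125) = 2 - 85*(-1)/125 = 2 - 1*(-17/25) = 2 + 17/25 = 67/25 ≈ 2.6800)
w(W, V) = 45 (w(W, V) = 8 + 37 = 45)
(-34087 + 29799)*(w(t, c) - 38020) = (-34087 + 29799)*(45 - 38020) = -4288*(-37975) = 162836800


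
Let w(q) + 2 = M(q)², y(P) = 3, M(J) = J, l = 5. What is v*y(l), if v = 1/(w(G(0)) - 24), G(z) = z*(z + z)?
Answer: -3/26 ≈ -0.11538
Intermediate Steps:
G(z) = 2*z² (G(z) = z*(2*z) = 2*z²)
w(q) = -2 + q²
v = -1/26 (v = 1/((-2 + (2*0²)²) - 24) = 1/((-2 + (2*0)²) - 24) = 1/((-2 + 0²) - 24) = 1/((-2 + 0) - 24) = 1/(-2 - 24) = 1/(-26) = -1/26 ≈ -0.038462)
v*y(l) = -1/26*3 = -3/26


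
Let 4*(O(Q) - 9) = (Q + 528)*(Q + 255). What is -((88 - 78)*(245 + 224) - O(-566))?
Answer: -3453/2 ≈ -1726.5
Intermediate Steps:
O(Q) = 9 + (255 + Q)*(528 + Q)/4 (O(Q) = 9 + ((Q + 528)*(Q + 255))/4 = 9 + ((528 + Q)*(255 + Q))/4 = 9 + ((255 + Q)*(528 + Q))/4 = 9 + (255 + Q)*(528 + Q)/4)
-((88 - 78)*(245 + 224) - O(-566)) = -((88 - 78)*(245 + 224) - (33669 + (1/4)*(-566)**2 + (783/4)*(-566))) = -(10*469 - (33669 + (1/4)*320356 - 221589/2)) = -(4690 - (33669 + 80089 - 221589/2)) = -(4690 - 1*5927/2) = -(4690 - 5927/2) = -1*3453/2 = -3453/2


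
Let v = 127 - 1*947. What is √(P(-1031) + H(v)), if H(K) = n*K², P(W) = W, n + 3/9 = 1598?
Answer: √9668430321/3 ≈ 32776.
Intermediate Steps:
n = 4793/3 (n = -⅓ + 1598 = 4793/3 ≈ 1597.7)
v = -820 (v = 127 - 947 = -820)
H(K) = 4793*K²/3
√(P(-1031) + H(v)) = √(-1031 + (4793/3)*(-820)²) = √(-1031 + (4793/3)*672400) = √(-1031 + 3222813200/3) = √(3222810107/3) = √9668430321/3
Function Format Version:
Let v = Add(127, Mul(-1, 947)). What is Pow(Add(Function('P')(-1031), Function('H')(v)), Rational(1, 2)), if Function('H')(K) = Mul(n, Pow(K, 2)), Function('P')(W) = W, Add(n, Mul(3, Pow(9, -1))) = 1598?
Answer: Mul(Rational(1, 3), Pow(9668430321, Rational(1, 2))) ≈ 32776.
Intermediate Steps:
n = Rational(4793, 3) (n = Add(Rational(-1, 3), 1598) = Rational(4793, 3) ≈ 1597.7)
v = -820 (v = Add(127, -947) = -820)
Function('H')(K) = Mul(Rational(4793, 3), Pow(K, 2))
Pow(Add(Function('P')(-1031), Function('H')(v)), Rational(1, 2)) = Pow(Add(-1031, Mul(Rational(4793, 3), Pow(-820, 2))), Rational(1, 2)) = Pow(Add(-1031, Mul(Rational(4793, 3), 672400)), Rational(1, 2)) = Pow(Add(-1031, Rational(3222813200, 3)), Rational(1, 2)) = Pow(Rational(3222810107, 3), Rational(1, 2)) = Mul(Rational(1, 3), Pow(9668430321, Rational(1, 2)))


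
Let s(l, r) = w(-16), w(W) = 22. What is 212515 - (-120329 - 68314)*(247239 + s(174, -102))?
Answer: 46644269338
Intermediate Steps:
s(l, r) = 22
212515 - (-120329 - 68314)*(247239 + s(174, -102)) = 212515 - (-120329 - 68314)*(247239 + 22) = 212515 - (-188643)*247261 = 212515 - 1*(-46644056823) = 212515 + 46644056823 = 46644269338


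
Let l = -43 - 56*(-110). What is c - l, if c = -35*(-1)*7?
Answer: -5872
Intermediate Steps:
c = 245 (c = 35*7 = 245)
l = 6117 (l = -43 + 6160 = 6117)
c - l = 245 - 1*6117 = 245 - 6117 = -5872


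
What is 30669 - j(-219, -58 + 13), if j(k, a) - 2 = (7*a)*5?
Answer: 32242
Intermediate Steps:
j(k, a) = 2 + 35*a (j(k, a) = 2 + (7*a)*5 = 2 + 35*a)
30669 - j(-219, -58 + 13) = 30669 - (2 + 35*(-58 + 13)) = 30669 - (2 + 35*(-45)) = 30669 - (2 - 1575) = 30669 - 1*(-1573) = 30669 + 1573 = 32242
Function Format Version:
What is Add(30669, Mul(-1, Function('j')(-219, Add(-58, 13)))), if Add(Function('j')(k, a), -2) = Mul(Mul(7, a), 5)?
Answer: 32242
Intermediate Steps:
Function('j')(k, a) = Add(2, Mul(35, a)) (Function('j')(k, a) = Add(2, Mul(Mul(7, a), 5)) = Add(2, Mul(35, a)))
Add(30669, Mul(-1, Function('j')(-219, Add(-58, 13)))) = Add(30669, Mul(-1, Add(2, Mul(35, Add(-58, 13))))) = Add(30669, Mul(-1, Add(2, Mul(35, -45)))) = Add(30669, Mul(-1, Add(2, -1575))) = Add(30669, Mul(-1, -1573)) = Add(30669, 1573) = 32242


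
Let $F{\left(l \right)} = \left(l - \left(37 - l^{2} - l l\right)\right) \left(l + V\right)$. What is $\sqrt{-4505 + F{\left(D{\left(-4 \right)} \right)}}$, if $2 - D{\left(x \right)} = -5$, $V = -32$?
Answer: $i \sqrt{6205} \approx 78.772 i$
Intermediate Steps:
$D{\left(x \right)} = 7$ ($D{\left(x \right)} = 2 - -5 = 2 + 5 = 7$)
$F{\left(l \right)} = \left(-32 + l\right) \left(-37 + l + 2 l^{2}\right)$ ($F{\left(l \right)} = \left(l - \left(37 - l^{2} - l l\right)\right) \left(l - 32\right) = \left(l + \left(\left(l^{2} + l^{2}\right) - 37\right)\right) \left(-32 + l\right) = \left(l + \left(2 l^{2} - 37\right)\right) \left(-32 + l\right) = \left(l + \left(-37 + 2 l^{2}\right)\right) \left(-32 + l\right) = \left(-37 + l + 2 l^{2}\right) \left(-32 + l\right) = \left(-32 + l\right) \left(-37 + l + 2 l^{2}\right)$)
$\sqrt{-4505 + F{\left(D{\left(-4 \right)} \right)}} = \sqrt{-4505 + \left(1184 - 483 - 63 \cdot 7^{2} + 2 \cdot 7^{3}\right)} = \sqrt{-4505 + \left(1184 - 483 - 3087 + 2 \cdot 343\right)} = \sqrt{-4505 + \left(1184 - 483 - 3087 + 686\right)} = \sqrt{-4505 - 1700} = \sqrt{-6205} = i \sqrt{6205}$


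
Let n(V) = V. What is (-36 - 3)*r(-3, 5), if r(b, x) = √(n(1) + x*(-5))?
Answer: -78*I*√6 ≈ -191.06*I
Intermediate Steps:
r(b, x) = √(1 - 5*x) (r(b, x) = √(1 + x*(-5)) = √(1 - 5*x))
(-36 - 3)*r(-3, 5) = (-36 - 3)*√(1 - 5*5) = -39*√(1 - 25) = -78*I*√6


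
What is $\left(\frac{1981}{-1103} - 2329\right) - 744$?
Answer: $- \frac{3391500}{1103} \approx -3074.8$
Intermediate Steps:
$\left(\frac{1981}{-1103} - 2329\right) - 744 = \left(1981 \left(- \frac{1}{1103}\right) - 2329\right) - 744 = \left(- \frac{1981}{1103} - 2329\right) - 744 = - \frac{2570868}{1103} - 744 = - \frac{3391500}{1103}$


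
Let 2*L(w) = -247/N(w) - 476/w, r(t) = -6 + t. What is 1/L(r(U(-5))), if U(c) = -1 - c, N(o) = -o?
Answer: 4/229 ≈ 0.017467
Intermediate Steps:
L(w) = -229/(2*w) (L(w) = (-247*(-1/w) - 476/w)/2 = (-(-247)/w - 476/w)/2 = (247/w - 476/w)/2 = (-229/w)/2 = -229/(2*w))
1/L(r(U(-5))) = 1/(-229/(2*(-6 + (-1 - 1*(-5))))) = 1/(-229/(2*(-6 + (-1 + 5)))) = 1/(-229/(2*(-6 + 4))) = 1/(-229/2/(-2)) = 1/(-229/2*(-1/2)) = 1/(229/4) = 4/229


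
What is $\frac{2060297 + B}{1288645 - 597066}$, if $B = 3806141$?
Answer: $\frac{5866438}{691579} \approx 8.4827$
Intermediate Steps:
$\frac{2060297 + B}{1288645 - 597066} = \frac{2060297 + 3806141}{1288645 - 597066} = \frac{5866438}{691579}$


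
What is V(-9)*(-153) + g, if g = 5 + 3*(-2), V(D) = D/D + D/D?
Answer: -307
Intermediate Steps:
V(D) = 2 (V(D) = 1 + 1 = 2)
g = -1 (g = 5 - 6 = -1)
V(-9)*(-153) + g = 2*(-153) - 1 = -306 - 1 = -307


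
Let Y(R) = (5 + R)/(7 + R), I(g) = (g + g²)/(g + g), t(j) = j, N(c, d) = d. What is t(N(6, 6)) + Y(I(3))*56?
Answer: 446/9 ≈ 49.556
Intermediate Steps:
I(g) = (g + g²)/(2*g) (I(g) = (g + g²)/((2*g)) = (g + g²)*(1/(2*g)) = (g + g²)/(2*g))
Y(R) = (5 + R)/(7 + R)
t(N(6, 6)) + Y(I(3))*56 = 6 + ((5 + (½ + (½)*3))/(7 + (½ + (½)*3)))*56 = 6 + ((5 + (½ + 3/2))/(7 + (½ + 3/2)))*56 = 6 + ((5 + 2)/(7 + 2))*56 = 6 + (7/9)*56 = 6 + 392/9 = 446/9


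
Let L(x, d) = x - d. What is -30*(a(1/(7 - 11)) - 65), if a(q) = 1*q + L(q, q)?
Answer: 3915/2 ≈ 1957.5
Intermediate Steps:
a(q) = q (a(q) = 1*q + (q - q) = q + 0 = q)
-30*(a(1/(7 - 11)) - 65) = -30*(1/(7 - 11) - 65) = -30*(1/(-4) - 65) = -30*(-1/4 - 65) = -30*(-261/4) = 3915/2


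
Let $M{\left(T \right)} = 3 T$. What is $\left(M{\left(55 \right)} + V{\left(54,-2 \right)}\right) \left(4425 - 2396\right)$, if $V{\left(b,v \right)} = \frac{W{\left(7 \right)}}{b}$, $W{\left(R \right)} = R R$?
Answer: $\frac{18177811}{54} \approx 3.3663 \cdot 10^{5}$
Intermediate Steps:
$W{\left(R \right)} = R^{2}$
$V{\left(b,v \right)} = \frac{49}{b}$ ($V{\left(b,v \right)} = \frac{7^{2}}{b} = \frac{49}{b}$)
$\left(M{\left(55 \right)} + V{\left(54,-2 \right)}\right) \left(4425 - 2396\right) = \left(3 \cdot 55 + \frac{49}{54}\right) \left(4425 - 2396\right) = \left(165 + 49 \cdot \frac{1}{54}\right) 2029 = \left(165 + \frac{49}{54}\right) 2029 = \frac{8959}{54} \cdot 2029 = \frac{18177811}{54}$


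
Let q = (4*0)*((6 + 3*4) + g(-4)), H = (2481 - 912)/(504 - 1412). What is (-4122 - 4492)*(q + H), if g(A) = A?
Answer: 6757683/454 ≈ 14885.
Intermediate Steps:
H = -1569/908 (H = 1569/(-908) = 1569*(-1/908) = -1569/908 ≈ -1.7280)
q = 0 (q = (4*0)*((6 + 3*4) - 4) = 0*((6 + 12) - 4) = 0*(18 - 4) = 0*14 = 0)
(-4122 - 4492)*(q + H) = (-4122 - 4492)*(0 - 1569/908) = -8614*(-1569/908) = 6757683/454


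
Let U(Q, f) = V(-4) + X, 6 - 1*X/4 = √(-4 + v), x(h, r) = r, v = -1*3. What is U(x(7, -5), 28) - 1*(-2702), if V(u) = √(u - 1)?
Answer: 2726 + I*√5 - 4*I*√7 ≈ 2726.0 - 8.3469*I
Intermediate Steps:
v = -3
V(u) = √(-1 + u)
X = 24 - 4*I*√7 (X = 24 - 4*√(-4 - 3) = 24 - 4*I*√7 ≈ 24.0 - 10.583*I)
U(Q, f) = 24 + I*√5 - 4*I*√7 (U(Q, f) = √(-1 - 4) + (24 - 4*I*√7) = √(-5) + (24 - 4*I*√7) = I*√5 + (24 - 4*I*√7) = 24 + I*√5 - 4*I*√7)
U(x(7, -5), 28) - 1*(-2702) = (24 + I*√5 - 4*I*√7) - 1*(-2702) = (24 + I*√5 - 4*I*√7) + 2702 = 2726 + I*√5 - 4*I*√7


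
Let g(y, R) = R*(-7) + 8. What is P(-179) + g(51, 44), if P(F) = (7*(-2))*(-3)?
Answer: -258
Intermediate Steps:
g(y, R) = 8 - 7*R (g(y, R) = -7*R + 8 = 8 - 7*R)
P(F) = 42 (P(F) = -14*(-3) = 42)
P(-179) + g(51, 44) = 42 + (8 - 7*44) = 42 + (8 - 308) = 42 - 300 = -258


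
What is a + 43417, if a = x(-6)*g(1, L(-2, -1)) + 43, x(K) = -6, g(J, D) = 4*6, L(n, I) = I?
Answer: 43316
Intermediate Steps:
g(J, D) = 24
a = -101 (a = -6*24 + 43 = -144 + 43 = -101)
a + 43417 = -101 + 43417 = 43316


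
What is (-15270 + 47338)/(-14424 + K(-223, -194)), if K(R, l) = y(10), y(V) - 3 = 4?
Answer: -32068/14417 ≈ -2.2243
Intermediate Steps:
y(V) = 7 (y(V) = 3 + 4 = 7)
K(R, l) = 7
(-15270 + 47338)/(-14424 + K(-223, -194)) = (-15270 + 47338)/(-14424 + 7) = 32068/(-14417) = 32068*(-1/14417) = -32068/14417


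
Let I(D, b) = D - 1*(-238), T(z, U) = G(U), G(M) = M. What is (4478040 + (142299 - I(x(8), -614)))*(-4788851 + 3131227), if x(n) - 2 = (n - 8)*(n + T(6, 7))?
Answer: -7658386984776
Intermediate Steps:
T(z, U) = U
x(n) = 2 + (-8 + n)*(7 + n) (x(n) = 2 + (n - 8)*(n + 7) = 2 + (-8 + n)*(7 + n))
I(D, b) = 238 + D (I(D, b) = D + 238 = 238 + D)
(4478040 + (142299 - I(x(8), -614)))*(-4788851 + 3131227) = (4478040 + (142299 - (238 + (-54 + 8**2 - 1*8))))*(-4788851 + 3131227) = (4478040 + (142299 - (238 + (-54 + 64 - 8))))*(-1657624) = (4478040 + (142299 - (238 + 2)))*(-1657624) = (4478040 + (142299 - 1*240))*(-1657624) = (4478040 + (142299 - 240))*(-1657624) = (4478040 + 142059)*(-1657624) = 4620099*(-1657624) = -7658386984776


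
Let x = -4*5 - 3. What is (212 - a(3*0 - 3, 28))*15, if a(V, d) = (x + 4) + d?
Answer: 3045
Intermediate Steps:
x = -23 (x = -20 - 3 = -23)
a(V, d) = -19 + d (a(V, d) = (-23 + 4) + d = -19 + d)
(212 - a(3*0 - 3, 28))*15 = (212 - (-19 + 28))*15 = (212 - 1*9)*15 = (212 - 9)*15 = 203*15 = 3045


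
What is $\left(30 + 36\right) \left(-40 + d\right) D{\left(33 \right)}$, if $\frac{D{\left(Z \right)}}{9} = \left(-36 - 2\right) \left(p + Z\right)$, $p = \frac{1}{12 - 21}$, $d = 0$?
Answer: $29694720$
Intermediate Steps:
$p = - \frac{1}{9}$ ($p = \frac{1}{-9} = - \frac{1}{9} \approx -0.11111$)
$D{\left(Z \right)} = 38 - 342 Z$ ($D{\left(Z \right)} = 9 \left(-36 - 2\right) \left(- \frac{1}{9} + Z\right) = 9 \left(- 38 \left(- \frac{1}{9} + Z\right)\right) = 9 \left(\frac{38}{9} - 38 Z\right) = 38 - 342 Z$)
$\left(30 + 36\right) \left(-40 + d\right) D{\left(33 \right)} = \left(30 + 36\right) \left(-40 + 0\right) \left(38 - 11286\right) = 66 \left(-40\right) \left(38 - 11286\right) = \left(-2640\right) \left(-11248\right) = 29694720$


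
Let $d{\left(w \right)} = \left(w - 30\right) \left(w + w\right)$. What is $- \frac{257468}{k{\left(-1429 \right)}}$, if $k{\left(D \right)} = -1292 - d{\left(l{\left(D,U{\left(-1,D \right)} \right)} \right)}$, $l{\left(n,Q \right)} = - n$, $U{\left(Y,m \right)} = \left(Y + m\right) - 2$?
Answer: $\frac{128734}{1999817} \approx 0.064373$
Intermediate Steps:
$U{\left(Y,m \right)} = -2 + Y + m$
$d{\left(w \right)} = 2 w \left(-30 + w\right)$ ($d{\left(w \right)} = \left(-30 + w\right) 2 w = 2 w \left(-30 + w\right)$)
$k{\left(D \right)} = -1292 + 2 D \left(-30 - D\right)$ ($k{\left(D \right)} = -1292 - 2 \left(- D\right) \left(-30 - D\right) = -1292 - - 2 D \left(-30 - D\right) = -1292 + 2 D \left(-30 - D\right)$)
$- \frac{257468}{k{\left(-1429 \right)}} = - \frac{257468}{-1292 - - 2858 \left(30 - 1429\right)} = - \frac{257468}{-1292 - \left(-2858\right) \left(-1399\right)} = - \frac{257468}{-1292 - 3998342} = - \frac{257468}{-3999634} = \left(-257468\right) \left(- \frac{1}{3999634}\right) = \frac{128734}{1999817}$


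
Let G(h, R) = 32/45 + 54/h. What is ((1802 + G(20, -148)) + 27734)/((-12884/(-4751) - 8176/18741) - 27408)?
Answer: -3430623378733/3182823060600 ≈ -1.0779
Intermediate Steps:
G(h, R) = 32/45 + 54/h (G(h, R) = 32*(1/45) + 54/h = 32/45 + 54/h)
((1802 + G(20, -148)) + 27734)/((-12884/(-4751) - 8176/18741) - 27408) = ((1802 + (32/45 + 54/20)) + 27734)/((-12884/(-4751) - 8176/18741) - 27408) = ((1802 + (32/45 + 54*(1/20))) + 27734)/((-12884*(-1/4751) - 8176*1/18741) - 27408) = ((1802 + (32/45 + 27/10)) + 27734)/((12884/4751 - 8176/18741) - 27408) = ((1802 + 307/90) + 27734)/(202614868/89038491 - 27408) = (162487/90 + 27734)/(-2440164346460/89038491) = (2658547/90)*(-89038491/2440164346460) = -3430623378733/3182823060600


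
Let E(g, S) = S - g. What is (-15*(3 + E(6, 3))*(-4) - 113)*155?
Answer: -17515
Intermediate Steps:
(-15*(3 + E(6, 3))*(-4) - 113)*155 = (-15*(3 + (3 - 1*6))*(-4) - 113)*155 = (-15*(3 + (3 - 6))*(-4) - 113)*155 = (-15*(3 - 3)*(-4) - 113)*155 = (-15*0*(-4) - 113)*155 = (-3*0*(-4) - 113)*155 = (0*(-4) - 113)*155 = (0 - 113)*155 = -113*155 = -17515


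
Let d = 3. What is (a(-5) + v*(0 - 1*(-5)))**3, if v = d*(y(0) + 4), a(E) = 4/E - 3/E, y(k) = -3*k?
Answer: 26730899/125 ≈ 2.1385e+5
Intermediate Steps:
a(E) = 1/E
v = 12 (v = 3*(-3*0 + 4) = 3*(0 + 4) = 3*4 = 12)
(a(-5) + v*(0 - 1*(-5)))**3 = (1/(-5) + 12*(0 - 1*(-5)))**3 = (-1/5 + 12*(0 + 5))**3 = (-1/5 + 12*5)**3 = (-1/5 + 60)**3 = (299/5)**3 = 26730899/125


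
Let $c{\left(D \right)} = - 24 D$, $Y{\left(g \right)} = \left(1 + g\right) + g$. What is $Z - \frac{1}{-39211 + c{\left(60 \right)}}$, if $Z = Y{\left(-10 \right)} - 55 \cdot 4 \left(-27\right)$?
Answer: $\frac{240694572}{40651} \approx 5921.0$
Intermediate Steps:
$Y{\left(g \right)} = 1 + 2 g$
$Z = 5921$ ($Z = \left(1 + 2 \left(-10\right)\right) - 55 \cdot 4 \left(-27\right) = \left(1 - 20\right) - -5940 = -19 + 5940 = 5921$)
$Z - \frac{1}{-39211 + c{\left(60 \right)}} = 5921 - \frac{1}{-39211 - 1440} = 5921 - \frac{1}{-40651} = 5921 - - \frac{1}{40651} = 5921 + \frac{1}{40651} = \frac{240694572}{40651}$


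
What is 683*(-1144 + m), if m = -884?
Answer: -1385124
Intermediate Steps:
683*(-1144 + m) = 683*(-1144 - 884) = 683*(-2028) = -1385124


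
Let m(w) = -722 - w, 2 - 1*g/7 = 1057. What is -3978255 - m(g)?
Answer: -3984918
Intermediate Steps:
g = -7385 (g = 14 - 7*1057 = 14 - 7399 = -7385)
-3978255 - m(g) = -3978255 - (-722 - 1*(-7385)) = -3978255 - (-722 + 7385) = -3978255 - 1*6663 = -3978255 - 6663 = -3984918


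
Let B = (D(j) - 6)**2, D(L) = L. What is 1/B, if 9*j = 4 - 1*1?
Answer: 9/289 ≈ 0.031142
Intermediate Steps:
j = 1/3 (j = (4 - 1*1)/9 = (4 - 1)/9 = (1/9)*3 = 1/3 ≈ 0.33333)
B = 289/9 (B = (1/3 - 6)**2 = (-17/3)**2 = 289/9 ≈ 32.111)
1/B = 1/(289/9) = 9/289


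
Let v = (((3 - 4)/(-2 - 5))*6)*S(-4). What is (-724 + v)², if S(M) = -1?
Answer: 25745476/49 ≈ 5.2542e+5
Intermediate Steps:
v = -6/7 (v = (((3 - 4)/(-2 - 5))*6)*(-1) = (-1/(-7)*6)*(-1) = (-1*(-⅐)*6)*(-1) = ((⅐)*6)*(-1) = (6/7)*(-1) = -6/7 ≈ -0.85714)
(-724 + v)² = (-724 - 6/7)² = (-5074/7)² = 25745476/49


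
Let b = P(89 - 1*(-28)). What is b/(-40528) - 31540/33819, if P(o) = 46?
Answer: -639904397/685308216 ≈ -0.93375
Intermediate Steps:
b = 46
b/(-40528) - 31540/33819 = 46/(-40528) - 31540/33819 = 46*(-1/40528) - 31540*1/33819 = -23/20264 - 31540/33819 = -639904397/685308216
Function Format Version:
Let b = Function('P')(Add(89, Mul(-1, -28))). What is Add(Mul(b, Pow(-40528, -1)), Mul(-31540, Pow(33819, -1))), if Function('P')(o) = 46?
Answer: Rational(-639904397, 685308216) ≈ -0.93375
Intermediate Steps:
b = 46
Add(Mul(b, Pow(-40528, -1)), Mul(-31540, Pow(33819, -1))) = Add(Mul(46, Pow(-40528, -1)), Mul(-31540, Pow(33819, -1))) = Add(Mul(46, Rational(-1, 40528)), Mul(-31540, Rational(1, 33819))) = Add(Rational(-23, 20264), Rational(-31540, 33819)) = Rational(-639904397, 685308216)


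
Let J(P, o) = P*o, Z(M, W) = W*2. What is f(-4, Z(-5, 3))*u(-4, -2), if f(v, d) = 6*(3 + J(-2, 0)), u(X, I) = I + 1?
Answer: -18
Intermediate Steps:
Z(M, W) = 2*W
u(X, I) = 1 + I
f(v, d) = 18 (f(v, d) = 6*(3 - 2*0) = 6*(3 + 0) = 6*3 = 18)
f(-4, Z(-5, 3))*u(-4, -2) = 18*(1 - 2) = 18*(-1) = -18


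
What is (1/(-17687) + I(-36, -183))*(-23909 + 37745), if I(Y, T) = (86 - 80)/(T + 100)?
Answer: -1469452380/1468021 ≈ -1001.0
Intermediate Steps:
I(Y, T) = 6/(100 + T)
(1/(-17687) + I(-36, -183))*(-23909 + 37745) = (1/(-17687) + 6/(100 - 183))*(-23909 + 37745) = (-1/17687 + 6/(-83))*13836 = (-1/17687 + 6*(-1/83))*13836 = (-1/17687 - 6/83)*13836 = -106205/1468021*13836 = -1469452380/1468021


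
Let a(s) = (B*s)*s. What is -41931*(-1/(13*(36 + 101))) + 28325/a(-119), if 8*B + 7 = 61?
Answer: 16233979357/680960007 ≈ 23.840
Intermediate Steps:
B = 27/4 (B = -7/8 + (⅛)*61 = -7/8 + 61/8 = 27/4 ≈ 6.7500)
a(s) = 27*s²/4 (a(s) = (27*s/4)*s = 27*s²/4)
-41931*(-1/(13*(36 + 101))) + 28325/a(-119) = -41931*(-1/(13*(36 + 101))) + 28325/(((27/4)*(-119)²)) = -41931/((-13*137)) + 28325/(((27/4)*14161)) = -41931/(-1781) + 28325/(382347/4) = -41931*(-1/1781) + 28325*(4/382347) = 41931/1781 + 113300/382347 = 16233979357/680960007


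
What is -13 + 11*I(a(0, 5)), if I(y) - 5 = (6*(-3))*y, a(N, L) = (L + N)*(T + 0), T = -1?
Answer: 1032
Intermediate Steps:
a(N, L) = -L - N (a(N, L) = (L + N)*(-1 + 0) = (L + N)*(-1) = -L - N)
I(y) = 5 - 18*y (I(y) = 5 + (6*(-3))*y = 5 - 18*y)
-13 + 11*I(a(0, 5)) = -13 + 11*(5 - 18*(-1*5 - 1*0)) = -13 + 11*(5 - 18*(-5 + 0)) = -13 + 11*(5 - 18*(-5)) = -13 + 11*(5 + 90) = -13 + 11*95 = -13 + 1045 = 1032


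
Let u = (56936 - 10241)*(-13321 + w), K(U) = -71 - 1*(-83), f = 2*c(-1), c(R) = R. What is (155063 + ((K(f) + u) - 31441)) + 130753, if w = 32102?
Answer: 877233182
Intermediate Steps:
f = -2 (f = 2*(-1) = -2)
K(U) = 12 (K(U) = -71 + 83 = 12)
u = 876978795 (u = (56936 - 10241)*(-13321 + 32102) = 46695*18781 = 876978795)
(155063 + ((K(f) + u) - 31441)) + 130753 = (155063 + ((12 + 876978795) - 31441)) + 130753 = (155063 + (876978807 - 31441)) + 130753 = (155063 + 876947366) + 130753 = 877102429 + 130753 = 877233182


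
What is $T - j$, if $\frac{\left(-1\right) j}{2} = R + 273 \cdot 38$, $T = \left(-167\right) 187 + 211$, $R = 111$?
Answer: $-10048$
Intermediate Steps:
$T = -31018$ ($T = -31229 + 211 = -31018$)
$j = -20970$ ($j = - 2 \left(111 + 273 \cdot 38\right) = - 2 \left(111 + 10374\right) = \left(-2\right) 10485 = -20970$)
$T - j = -31018 - -20970 = -31018 + 20970 = -10048$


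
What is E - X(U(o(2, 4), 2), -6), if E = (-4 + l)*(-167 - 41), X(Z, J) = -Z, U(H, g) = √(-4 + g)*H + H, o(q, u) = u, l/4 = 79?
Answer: -64892 + 4*I*√2 ≈ -64892.0 + 5.6569*I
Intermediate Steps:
l = 316 (l = 4*79 = 316)
U(H, g) = H + H*√(-4 + g) (U(H, g) = H*√(-4 + g) + H = H + H*√(-4 + g))
E = -64896 (E = (-4 + 316)*(-167 - 41) = 312*(-208) = -64896)
E - X(U(o(2, 4), 2), -6) = -64896 - (-1)*4*(1 + √(-4 + 2)) = -64896 - (-1)*4*(1 + √(-2)) = -64896 - (-1)*4*(1 + I*√2) = -64896 - (-1)*(4 + 4*I*√2) = -64896 - (-4 - 4*I*√2) = -64896 + (4 + 4*I*√2) = -64892 + 4*I*√2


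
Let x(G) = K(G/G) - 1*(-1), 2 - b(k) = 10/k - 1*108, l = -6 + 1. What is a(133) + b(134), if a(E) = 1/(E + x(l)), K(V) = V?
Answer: 994342/9045 ≈ 109.93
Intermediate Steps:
l = -5
b(k) = 110 - 10/k (b(k) = 2 - (10/k - 1*108) = 2 - (10/k - 108) = 2 - (-108 + 10/k) = 2 + (108 - 10/k) = 110 - 10/k)
x(G) = 2 (x(G) = G/G - 1*(-1) = 1 + 1 = 2)
a(E) = 1/(2 + E) (a(E) = 1/(E + 2) = 1/(2 + E))
a(133) + b(134) = 1/(2 + 133) + (110 - 10/134) = 1/135 + (110 - 10*1/134) = 1/135 + (110 - 5/67) = 1/135 + 7365/67 = 994342/9045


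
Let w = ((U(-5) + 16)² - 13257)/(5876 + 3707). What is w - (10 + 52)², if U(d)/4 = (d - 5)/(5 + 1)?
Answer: -331651997/86247 ≈ -3845.4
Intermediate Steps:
U(d) = -10/3 + 2*d/3 (U(d) = 4*((d - 5)/(5 + 1)) = 4*((-5 + d)/6) = 4*((-5 + d)*(⅙)) = 4*(-⅚ + d/6) = -10/3 + 2*d/3)
w = -118529/86247 (w = (((-10/3 + (⅔)*(-5)) + 16)² - 13257)/(5876 + 3707) = (((-10/3 - 10/3) + 16)² - 13257)/9583 = ((-20/3 + 16)² - 13257)*(1/9583) = ((28/3)² - 13257)*(1/9583) = (784/9 - 13257)*(1/9583) = -118529/9*1/9583 = -118529/86247 ≈ -1.3743)
w - (10 + 52)² = -118529/86247 - (10 + 52)² = -118529/86247 - 1*62² = -118529/86247 - 1*3844 = -118529/86247 - 3844 = -331651997/86247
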